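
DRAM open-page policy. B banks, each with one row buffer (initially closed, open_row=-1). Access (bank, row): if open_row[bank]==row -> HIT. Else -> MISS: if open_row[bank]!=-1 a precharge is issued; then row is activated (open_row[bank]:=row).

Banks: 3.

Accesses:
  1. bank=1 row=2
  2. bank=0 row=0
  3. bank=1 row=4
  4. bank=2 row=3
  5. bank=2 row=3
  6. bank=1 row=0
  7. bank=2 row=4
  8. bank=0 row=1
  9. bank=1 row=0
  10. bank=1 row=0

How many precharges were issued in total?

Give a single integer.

Answer: 4

Derivation:
Acc 1: bank1 row2 -> MISS (open row2); precharges=0
Acc 2: bank0 row0 -> MISS (open row0); precharges=0
Acc 3: bank1 row4 -> MISS (open row4); precharges=1
Acc 4: bank2 row3 -> MISS (open row3); precharges=1
Acc 5: bank2 row3 -> HIT
Acc 6: bank1 row0 -> MISS (open row0); precharges=2
Acc 7: bank2 row4 -> MISS (open row4); precharges=3
Acc 8: bank0 row1 -> MISS (open row1); precharges=4
Acc 9: bank1 row0 -> HIT
Acc 10: bank1 row0 -> HIT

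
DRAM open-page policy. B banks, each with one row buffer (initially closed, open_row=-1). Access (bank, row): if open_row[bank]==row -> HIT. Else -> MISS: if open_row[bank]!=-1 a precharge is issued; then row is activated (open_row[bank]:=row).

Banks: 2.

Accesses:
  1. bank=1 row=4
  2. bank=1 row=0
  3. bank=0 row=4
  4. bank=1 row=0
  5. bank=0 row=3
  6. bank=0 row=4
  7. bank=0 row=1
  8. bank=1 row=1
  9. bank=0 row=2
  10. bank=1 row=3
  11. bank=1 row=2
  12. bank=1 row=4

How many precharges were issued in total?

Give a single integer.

Acc 1: bank1 row4 -> MISS (open row4); precharges=0
Acc 2: bank1 row0 -> MISS (open row0); precharges=1
Acc 3: bank0 row4 -> MISS (open row4); precharges=1
Acc 4: bank1 row0 -> HIT
Acc 5: bank0 row3 -> MISS (open row3); precharges=2
Acc 6: bank0 row4 -> MISS (open row4); precharges=3
Acc 7: bank0 row1 -> MISS (open row1); precharges=4
Acc 8: bank1 row1 -> MISS (open row1); precharges=5
Acc 9: bank0 row2 -> MISS (open row2); precharges=6
Acc 10: bank1 row3 -> MISS (open row3); precharges=7
Acc 11: bank1 row2 -> MISS (open row2); precharges=8
Acc 12: bank1 row4 -> MISS (open row4); precharges=9

Answer: 9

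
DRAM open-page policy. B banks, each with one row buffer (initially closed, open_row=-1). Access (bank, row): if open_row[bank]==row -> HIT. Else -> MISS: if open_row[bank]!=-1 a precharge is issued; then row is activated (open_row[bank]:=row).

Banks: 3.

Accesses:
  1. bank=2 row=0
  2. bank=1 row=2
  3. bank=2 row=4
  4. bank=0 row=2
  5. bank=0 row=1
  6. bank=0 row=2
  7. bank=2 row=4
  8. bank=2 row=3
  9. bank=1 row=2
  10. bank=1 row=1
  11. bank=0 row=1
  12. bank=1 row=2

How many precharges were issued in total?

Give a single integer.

Acc 1: bank2 row0 -> MISS (open row0); precharges=0
Acc 2: bank1 row2 -> MISS (open row2); precharges=0
Acc 3: bank2 row4 -> MISS (open row4); precharges=1
Acc 4: bank0 row2 -> MISS (open row2); precharges=1
Acc 5: bank0 row1 -> MISS (open row1); precharges=2
Acc 6: bank0 row2 -> MISS (open row2); precharges=3
Acc 7: bank2 row4 -> HIT
Acc 8: bank2 row3 -> MISS (open row3); precharges=4
Acc 9: bank1 row2 -> HIT
Acc 10: bank1 row1 -> MISS (open row1); precharges=5
Acc 11: bank0 row1 -> MISS (open row1); precharges=6
Acc 12: bank1 row2 -> MISS (open row2); precharges=7

Answer: 7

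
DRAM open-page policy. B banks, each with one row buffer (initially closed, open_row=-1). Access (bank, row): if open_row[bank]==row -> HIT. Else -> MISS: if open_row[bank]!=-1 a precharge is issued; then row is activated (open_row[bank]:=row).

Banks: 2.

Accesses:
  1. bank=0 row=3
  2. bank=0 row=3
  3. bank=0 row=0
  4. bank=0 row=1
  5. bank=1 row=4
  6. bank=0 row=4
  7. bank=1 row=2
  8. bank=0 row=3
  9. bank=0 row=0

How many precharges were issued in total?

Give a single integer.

Answer: 6

Derivation:
Acc 1: bank0 row3 -> MISS (open row3); precharges=0
Acc 2: bank0 row3 -> HIT
Acc 3: bank0 row0 -> MISS (open row0); precharges=1
Acc 4: bank0 row1 -> MISS (open row1); precharges=2
Acc 5: bank1 row4 -> MISS (open row4); precharges=2
Acc 6: bank0 row4 -> MISS (open row4); precharges=3
Acc 7: bank1 row2 -> MISS (open row2); precharges=4
Acc 8: bank0 row3 -> MISS (open row3); precharges=5
Acc 9: bank0 row0 -> MISS (open row0); precharges=6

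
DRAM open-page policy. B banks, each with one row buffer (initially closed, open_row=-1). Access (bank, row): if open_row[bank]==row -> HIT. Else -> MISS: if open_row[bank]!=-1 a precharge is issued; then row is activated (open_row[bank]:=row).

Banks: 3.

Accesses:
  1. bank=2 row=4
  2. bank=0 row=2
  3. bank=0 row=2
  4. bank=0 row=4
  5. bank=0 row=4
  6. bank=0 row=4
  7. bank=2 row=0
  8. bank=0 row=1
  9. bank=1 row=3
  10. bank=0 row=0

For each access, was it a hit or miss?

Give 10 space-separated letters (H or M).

Answer: M M H M H H M M M M

Derivation:
Acc 1: bank2 row4 -> MISS (open row4); precharges=0
Acc 2: bank0 row2 -> MISS (open row2); precharges=0
Acc 3: bank0 row2 -> HIT
Acc 4: bank0 row4 -> MISS (open row4); precharges=1
Acc 5: bank0 row4 -> HIT
Acc 6: bank0 row4 -> HIT
Acc 7: bank2 row0 -> MISS (open row0); precharges=2
Acc 8: bank0 row1 -> MISS (open row1); precharges=3
Acc 9: bank1 row3 -> MISS (open row3); precharges=3
Acc 10: bank0 row0 -> MISS (open row0); precharges=4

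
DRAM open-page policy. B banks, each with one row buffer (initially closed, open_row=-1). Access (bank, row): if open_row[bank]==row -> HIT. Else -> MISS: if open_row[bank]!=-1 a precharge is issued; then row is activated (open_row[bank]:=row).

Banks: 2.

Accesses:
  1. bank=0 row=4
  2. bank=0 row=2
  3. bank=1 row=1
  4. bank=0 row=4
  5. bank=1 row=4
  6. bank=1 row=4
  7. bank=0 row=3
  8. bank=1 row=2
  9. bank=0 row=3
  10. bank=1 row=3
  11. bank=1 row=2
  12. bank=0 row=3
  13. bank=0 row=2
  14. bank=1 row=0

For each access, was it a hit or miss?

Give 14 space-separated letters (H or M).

Acc 1: bank0 row4 -> MISS (open row4); precharges=0
Acc 2: bank0 row2 -> MISS (open row2); precharges=1
Acc 3: bank1 row1 -> MISS (open row1); precharges=1
Acc 4: bank0 row4 -> MISS (open row4); precharges=2
Acc 5: bank1 row4 -> MISS (open row4); precharges=3
Acc 6: bank1 row4 -> HIT
Acc 7: bank0 row3 -> MISS (open row3); precharges=4
Acc 8: bank1 row2 -> MISS (open row2); precharges=5
Acc 9: bank0 row3 -> HIT
Acc 10: bank1 row3 -> MISS (open row3); precharges=6
Acc 11: bank1 row2 -> MISS (open row2); precharges=7
Acc 12: bank0 row3 -> HIT
Acc 13: bank0 row2 -> MISS (open row2); precharges=8
Acc 14: bank1 row0 -> MISS (open row0); precharges=9

Answer: M M M M M H M M H M M H M M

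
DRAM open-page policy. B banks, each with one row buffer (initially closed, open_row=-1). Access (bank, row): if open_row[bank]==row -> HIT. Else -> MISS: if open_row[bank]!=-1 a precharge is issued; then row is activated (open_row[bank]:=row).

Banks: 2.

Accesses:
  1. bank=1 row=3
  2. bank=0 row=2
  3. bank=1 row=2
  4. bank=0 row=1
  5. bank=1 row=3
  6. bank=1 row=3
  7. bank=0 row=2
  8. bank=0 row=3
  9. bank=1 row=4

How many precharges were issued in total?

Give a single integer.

Answer: 6

Derivation:
Acc 1: bank1 row3 -> MISS (open row3); precharges=0
Acc 2: bank0 row2 -> MISS (open row2); precharges=0
Acc 3: bank1 row2 -> MISS (open row2); precharges=1
Acc 4: bank0 row1 -> MISS (open row1); precharges=2
Acc 5: bank1 row3 -> MISS (open row3); precharges=3
Acc 6: bank1 row3 -> HIT
Acc 7: bank0 row2 -> MISS (open row2); precharges=4
Acc 8: bank0 row3 -> MISS (open row3); precharges=5
Acc 9: bank1 row4 -> MISS (open row4); precharges=6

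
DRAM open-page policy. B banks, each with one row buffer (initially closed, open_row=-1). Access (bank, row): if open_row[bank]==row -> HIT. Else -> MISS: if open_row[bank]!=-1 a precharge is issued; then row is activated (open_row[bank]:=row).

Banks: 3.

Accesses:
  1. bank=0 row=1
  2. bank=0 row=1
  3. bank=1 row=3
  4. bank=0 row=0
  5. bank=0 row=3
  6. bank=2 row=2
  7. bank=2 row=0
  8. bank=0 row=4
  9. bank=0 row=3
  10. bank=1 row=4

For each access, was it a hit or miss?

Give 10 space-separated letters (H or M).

Answer: M H M M M M M M M M

Derivation:
Acc 1: bank0 row1 -> MISS (open row1); precharges=0
Acc 2: bank0 row1 -> HIT
Acc 3: bank1 row3 -> MISS (open row3); precharges=0
Acc 4: bank0 row0 -> MISS (open row0); precharges=1
Acc 5: bank0 row3 -> MISS (open row3); precharges=2
Acc 6: bank2 row2 -> MISS (open row2); precharges=2
Acc 7: bank2 row0 -> MISS (open row0); precharges=3
Acc 8: bank0 row4 -> MISS (open row4); precharges=4
Acc 9: bank0 row3 -> MISS (open row3); precharges=5
Acc 10: bank1 row4 -> MISS (open row4); precharges=6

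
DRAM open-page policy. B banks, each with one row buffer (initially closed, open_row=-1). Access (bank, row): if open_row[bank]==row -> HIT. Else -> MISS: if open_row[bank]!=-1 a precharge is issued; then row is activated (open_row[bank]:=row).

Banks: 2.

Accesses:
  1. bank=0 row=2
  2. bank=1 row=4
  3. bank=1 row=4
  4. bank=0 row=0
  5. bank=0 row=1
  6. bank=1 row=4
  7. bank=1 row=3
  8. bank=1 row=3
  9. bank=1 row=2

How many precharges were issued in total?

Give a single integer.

Acc 1: bank0 row2 -> MISS (open row2); precharges=0
Acc 2: bank1 row4 -> MISS (open row4); precharges=0
Acc 3: bank1 row4 -> HIT
Acc 4: bank0 row0 -> MISS (open row0); precharges=1
Acc 5: bank0 row1 -> MISS (open row1); precharges=2
Acc 6: bank1 row4 -> HIT
Acc 7: bank1 row3 -> MISS (open row3); precharges=3
Acc 8: bank1 row3 -> HIT
Acc 9: bank1 row2 -> MISS (open row2); precharges=4

Answer: 4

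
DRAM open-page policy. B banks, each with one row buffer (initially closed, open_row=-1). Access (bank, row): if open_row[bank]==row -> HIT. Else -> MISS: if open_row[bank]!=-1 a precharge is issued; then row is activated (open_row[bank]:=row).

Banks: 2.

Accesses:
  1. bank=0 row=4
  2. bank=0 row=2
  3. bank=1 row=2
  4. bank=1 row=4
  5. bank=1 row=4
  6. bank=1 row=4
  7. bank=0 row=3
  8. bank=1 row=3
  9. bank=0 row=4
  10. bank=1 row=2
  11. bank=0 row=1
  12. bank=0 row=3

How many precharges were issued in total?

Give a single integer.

Acc 1: bank0 row4 -> MISS (open row4); precharges=0
Acc 2: bank0 row2 -> MISS (open row2); precharges=1
Acc 3: bank1 row2 -> MISS (open row2); precharges=1
Acc 4: bank1 row4 -> MISS (open row4); precharges=2
Acc 5: bank1 row4 -> HIT
Acc 6: bank1 row4 -> HIT
Acc 7: bank0 row3 -> MISS (open row3); precharges=3
Acc 8: bank1 row3 -> MISS (open row3); precharges=4
Acc 9: bank0 row4 -> MISS (open row4); precharges=5
Acc 10: bank1 row2 -> MISS (open row2); precharges=6
Acc 11: bank0 row1 -> MISS (open row1); precharges=7
Acc 12: bank0 row3 -> MISS (open row3); precharges=8

Answer: 8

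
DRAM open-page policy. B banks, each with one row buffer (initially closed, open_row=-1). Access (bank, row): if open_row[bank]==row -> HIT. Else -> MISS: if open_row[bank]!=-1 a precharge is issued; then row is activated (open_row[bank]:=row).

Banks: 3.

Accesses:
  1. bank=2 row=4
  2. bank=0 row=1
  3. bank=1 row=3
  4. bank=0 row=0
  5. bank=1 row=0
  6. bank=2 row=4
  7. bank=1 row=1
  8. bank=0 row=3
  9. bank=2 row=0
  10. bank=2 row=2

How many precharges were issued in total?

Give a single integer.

Answer: 6

Derivation:
Acc 1: bank2 row4 -> MISS (open row4); precharges=0
Acc 2: bank0 row1 -> MISS (open row1); precharges=0
Acc 3: bank1 row3 -> MISS (open row3); precharges=0
Acc 4: bank0 row0 -> MISS (open row0); precharges=1
Acc 5: bank1 row0 -> MISS (open row0); precharges=2
Acc 6: bank2 row4 -> HIT
Acc 7: bank1 row1 -> MISS (open row1); precharges=3
Acc 8: bank0 row3 -> MISS (open row3); precharges=4
Acc 9: bank2 row0 -> MISS (open row0); precharges=5
Acc 10: bank2 row2 -> MISS (open row2); precharges=6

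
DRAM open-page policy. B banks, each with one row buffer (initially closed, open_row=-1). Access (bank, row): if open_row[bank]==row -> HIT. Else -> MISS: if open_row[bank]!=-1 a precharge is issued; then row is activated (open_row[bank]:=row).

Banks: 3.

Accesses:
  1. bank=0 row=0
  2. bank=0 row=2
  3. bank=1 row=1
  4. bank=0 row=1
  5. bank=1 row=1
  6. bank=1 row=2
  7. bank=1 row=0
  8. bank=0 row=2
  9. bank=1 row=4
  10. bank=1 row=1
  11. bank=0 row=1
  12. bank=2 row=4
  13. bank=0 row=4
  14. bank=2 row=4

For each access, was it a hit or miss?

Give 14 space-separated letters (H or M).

Acc 1: bank0 row0 -> MISS (open row0); precharges=0
Acc 2: bank0 row2 -> MISS (open row2); precharges=1
Acc 3: bank1 row1 -> MISS (open row1); precharges=1
Acc 4: bank0 row1 -> MISS (open row1); precharges=2
Acc 5: bank1 row1 -> HIT
Acc 6: bank1 row2 -> MISS (open row2); precharges=3
Acc 7: bank1 row0 -> MISS (open row0); precharges=4
Acc 8: bank0 row2 -> MISS (open row2); precharges=5
Acc 9: bank1 row4 -> MISS (open row4); precharges=6
Acc 10: bank1 row1 -> MISS (open row1); precharges=7
Acc 11: bank0 row1 -> MISS (open row1); precharges=8
Acc 12: bank2 row4 -> MISS (open row4); precharges=8
Acc 13: bank0 row4 -> MISS (open row4); precharges=9
Acc 14: bank2 row4 -> HIT

Answer: M M M M H M M M M M M M M H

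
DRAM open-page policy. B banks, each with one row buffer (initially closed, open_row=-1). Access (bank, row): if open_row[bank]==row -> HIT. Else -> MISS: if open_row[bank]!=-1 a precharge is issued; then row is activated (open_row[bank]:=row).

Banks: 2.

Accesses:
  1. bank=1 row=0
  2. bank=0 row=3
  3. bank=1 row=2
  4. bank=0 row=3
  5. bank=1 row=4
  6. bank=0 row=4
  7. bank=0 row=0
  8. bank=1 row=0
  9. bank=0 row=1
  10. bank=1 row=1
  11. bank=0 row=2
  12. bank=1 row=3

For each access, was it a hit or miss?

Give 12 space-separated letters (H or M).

Answer: M M M H M M M M M M M M

Derivation:
Acc 1: bank1 row0 -> MISS (open row0); precharges=0
Acc 2: bank0 row3 -> MISS (open row3); precharges=0
Acc 3: bank1 row2 -> MISS (open row2); precharges=1
Acc 4: bank0 row3 -> HIT
Acc 5: bank1 row4 -> MISS (open row4); precharges=2
Acc 6: bank0 row4 -> MISS (open row4); precharges=3
Acc 7: bank0 row0 -> MISS (open row0); precharges=4
Acc 8: bank1 row0 -> MISS (open row0); precharges=5
Acc 9: bank0 row1 -> MISS (open row1); precharges=6
Acc 10: bank1 row1 -> MISS (open row1); precharges=7
Acc 11: bank0 row2 -> MISS (open row2); precharges=8
Acc 12: bank1 row3 -> MISS (open row3); precharges=9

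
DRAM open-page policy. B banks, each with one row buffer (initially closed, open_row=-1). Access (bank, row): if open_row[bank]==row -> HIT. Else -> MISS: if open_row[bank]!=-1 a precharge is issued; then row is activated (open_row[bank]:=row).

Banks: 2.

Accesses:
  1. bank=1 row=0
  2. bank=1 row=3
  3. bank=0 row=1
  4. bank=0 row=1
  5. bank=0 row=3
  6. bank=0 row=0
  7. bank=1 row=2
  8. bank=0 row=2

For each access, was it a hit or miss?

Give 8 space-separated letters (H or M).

Answer: M M M H M M M M

Derivation:
Acc 1: bank1 row0 -> MISS (open row0); precharges=0
Acc 2: bank1 row3 -> MISS (open row3); precharges=1
Acc 3: bank0 row1 -> MISS (open row1); precharges=1
Acc 4: bank0 row1 -> HIT
Acc 5: bank0 row3 -> MISS (open row3); precharges=2
Acc 6: bank0 row0 -> MISS (open row0); precharges=3
Acc 7: bank1 row2 -> MISS (open row2); precharges=4
Acc 8: bank0 row2 -> MISS (open row2); precharges=5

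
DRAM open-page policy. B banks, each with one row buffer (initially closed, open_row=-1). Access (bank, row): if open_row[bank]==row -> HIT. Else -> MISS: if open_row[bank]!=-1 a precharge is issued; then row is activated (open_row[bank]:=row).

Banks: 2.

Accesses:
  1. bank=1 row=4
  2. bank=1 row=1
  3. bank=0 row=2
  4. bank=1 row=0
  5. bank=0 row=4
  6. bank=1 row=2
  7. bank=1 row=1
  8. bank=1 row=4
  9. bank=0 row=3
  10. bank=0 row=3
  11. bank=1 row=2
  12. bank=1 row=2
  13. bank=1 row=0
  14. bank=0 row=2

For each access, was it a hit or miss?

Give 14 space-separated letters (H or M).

Answer: M M M M M M M M M H M H M M

Derivation:
Acc 1: bank1 row4 -> MISS (open row4); precharges=0
Acc 2: bank1 row1 -> MISS (open row1); precharges=1
Acc 3: bank0 row2 -> MISS (open row2); precharges=1
Acc 4: bank1 row0 -> MISS (open row0); precharges=2
Acc 5: bank0 row4 -> MISS (open row4); precharges=3
Acc 6: bank1 row2 -> MISS (open row2); precharges=4
Acc 7: bank1 row1 -> MISS (open row1); precharges=5
Acc 8: bank1 row4 -> MISS (open row4); precharges=6
Acc 9: bank0 row3 -> MISS (open row3); precharges=7
Acc 10: bank0 row3 -> HIT
Acc 11: bank1 row2 -> MISS (open row2); precharges=8
Acc 12: bank1 row2 -> HIT
Acc 13: bank1 row0 -> MISS (open row0); precharges=9
Acc 14: bank0 row2 -> MISS (open row2); precharges=10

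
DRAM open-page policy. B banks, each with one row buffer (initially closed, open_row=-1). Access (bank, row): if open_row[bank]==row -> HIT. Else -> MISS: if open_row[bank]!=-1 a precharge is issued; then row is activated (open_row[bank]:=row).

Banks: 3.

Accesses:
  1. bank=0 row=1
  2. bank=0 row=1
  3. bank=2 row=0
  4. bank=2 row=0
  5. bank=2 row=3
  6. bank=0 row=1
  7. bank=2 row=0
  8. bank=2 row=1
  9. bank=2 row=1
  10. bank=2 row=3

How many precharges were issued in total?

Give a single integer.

Acc 1: bank0 row1 -> MISS (open row1); precharges=0
Acc 2: bank0 row1 -> HIT
Acc 3: bank2 row0 -> MISS (open row0); precharges=0
Acc 4: bank2 row0 -> HIT
Acc 5: bank2 row3 -> MISS (open row3); precharges=1
Acc 6: bank0 row1 -> HIT
Acc 7: bank2 row0 -> MISS (open row0); precharges=2
Acc 8: bank2 row1 -> MISS (open row1); precharges=3
Acc 9: bank2 row1 -> HIT
Acc 10: bank2 row3 -> MISS (open row3); precharges=4

Answer: 4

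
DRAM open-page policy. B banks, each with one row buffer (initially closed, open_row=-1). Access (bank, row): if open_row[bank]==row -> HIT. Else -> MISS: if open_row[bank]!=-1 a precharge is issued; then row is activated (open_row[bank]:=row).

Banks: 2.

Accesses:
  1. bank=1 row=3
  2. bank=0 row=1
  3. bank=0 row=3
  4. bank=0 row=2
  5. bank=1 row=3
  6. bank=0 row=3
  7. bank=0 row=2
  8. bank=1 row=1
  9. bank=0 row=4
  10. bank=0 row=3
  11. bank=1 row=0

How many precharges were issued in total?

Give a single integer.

Acc 1: bank1 row3 -> MISS (open row3); precharges=0
Acc 2: bank0 row1 -> MISS (open row1); precharges=0
Acc 3: bank0 row3 -> MISS (open row3); precharges=1
Acc 4: bank0 row2 -> MISS (open row2); precharges=2
Acc 5: bank1 row3 -> HIT
Acc 6: bank0 row3 -> MISS (open row3); precharges=3
Acc 7: bank0 row2 -> MISS (open row2); precharges=4
Acc 8: bank1 row1 -> MISS (open row1); precharges=5
Acc 9: bank0 row4 -> MISS (open row4); precharges=6
Acc 10: bank0 row3 -> MISS (open row3); precharges=7
Acc 11: bank1 row0 -> MISS (open row0); precharges=8

Answer: 8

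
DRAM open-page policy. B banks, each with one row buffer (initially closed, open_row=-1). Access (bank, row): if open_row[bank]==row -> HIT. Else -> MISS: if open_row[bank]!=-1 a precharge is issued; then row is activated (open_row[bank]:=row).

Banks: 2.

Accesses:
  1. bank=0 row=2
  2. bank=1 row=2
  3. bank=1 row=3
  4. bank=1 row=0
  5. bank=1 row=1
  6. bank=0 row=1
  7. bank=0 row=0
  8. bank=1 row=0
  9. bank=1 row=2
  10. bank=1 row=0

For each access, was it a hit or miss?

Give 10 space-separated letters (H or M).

Answer: M M M M M M M M M M

Derivation:
Acc 1: bank0 row2 -> MISS (open row2); precharges=0
Acc 2: bank1 row2 -> MISS (open row2); precharges=0
Acc 3: bank1 row3 -> MISS (open row3); precharges=1
Acc 4: bank1 row0 -> MISS (open row0); precharges=2
Acc 5: bank1 row1 -> MISS (open row1); precharges=3
Acc 6: bank0 row1 -> MISS (open row1); precharges=4
Acc 7: bank0 row0 -> MISS (open row0); precharges=5
Acc 8: bank1 row0 -> MISS (open row0); precharges=6
Acc 9: bank1 row2 -> MISS (open row2); precharges=7
Acc 10: bank1 row0 -> MISS (open row0); precharges=8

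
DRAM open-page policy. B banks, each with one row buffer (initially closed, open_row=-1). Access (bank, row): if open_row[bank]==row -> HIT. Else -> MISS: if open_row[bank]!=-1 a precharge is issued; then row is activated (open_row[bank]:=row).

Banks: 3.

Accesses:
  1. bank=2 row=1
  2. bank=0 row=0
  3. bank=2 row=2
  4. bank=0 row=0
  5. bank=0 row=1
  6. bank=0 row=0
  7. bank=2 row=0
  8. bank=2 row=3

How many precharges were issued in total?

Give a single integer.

Acc 1: bank2 row1 -> MISS (open row1); precharges=0
Acc 2: bank0 row0 -> MISS (open row0); precharges=0
Acc 3: bank2 row2 -> MISS (open row2); precharges=1
Acc 4: bank0 row0 -> HIT
Acc 5: bank0 row1 -> MISS (open row1); precharges=2
Acc 6: bank0 row0 -> MISS (open row0); precharges=3
Acc 7: bank2 row0 -> MISS (open row0); precharges=4
Acc 8: bank2 row3 -> MISS (open row3); precharges=5

Answer: 5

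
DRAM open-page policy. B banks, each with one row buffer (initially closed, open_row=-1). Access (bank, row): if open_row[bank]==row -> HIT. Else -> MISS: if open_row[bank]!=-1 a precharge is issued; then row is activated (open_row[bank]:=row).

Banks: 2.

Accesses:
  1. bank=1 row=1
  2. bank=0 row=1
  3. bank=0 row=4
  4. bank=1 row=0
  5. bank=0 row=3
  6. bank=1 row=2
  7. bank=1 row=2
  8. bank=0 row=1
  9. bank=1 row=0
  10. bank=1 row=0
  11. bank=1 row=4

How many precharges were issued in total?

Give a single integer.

Acc 1: bank1 row1 -> MISS (open row1); precharges=0
Acc 2: bank0 row1 -> MISS (open row1); precharges=0
Acc 3: bank0 row4 -> MISS (open row4); precharges=1
Acc 4: bank1 row0 -> MISS (open row0); precharges=2
Acc 5: bank0 row3 -> MISS (open row3); precharges=3
Acc 6: bank1 row2 -> MISS (open row2); precharges=4
Acc 7: bank1 row2 -> HIT
Acc 8: bank0 row1 -> MISS (open row1); precharges=5
Acc 9: bank1 row0 -> MISS (open row0); precharges=6
Acc 10: bank1 row0 -> HIT
Acc 11: bank1 row4 -> MISS (open row4); precharges=7

Answer: 7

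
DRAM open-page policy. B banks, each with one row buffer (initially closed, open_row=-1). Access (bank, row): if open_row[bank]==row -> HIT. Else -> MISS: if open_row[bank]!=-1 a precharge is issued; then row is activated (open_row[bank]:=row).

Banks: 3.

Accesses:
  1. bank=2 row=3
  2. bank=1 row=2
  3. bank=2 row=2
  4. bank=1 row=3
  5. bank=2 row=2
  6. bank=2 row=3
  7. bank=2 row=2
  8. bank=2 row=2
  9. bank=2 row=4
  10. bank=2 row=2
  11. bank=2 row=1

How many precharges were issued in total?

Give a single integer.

Answer: 7

Derivation:
Acc 1: bank2 row3 -> MISS (open row3); precharges=0
Acc 2: bank1 row2 -> MISS (open row2); precharges=0
Acc 3: bank2 row2 -> MISS (open row2); precharges=1
Acc 4: bank1 row3 -> MISS (open row3); precharges=2
Acc 5: bank2 row2 -> HIT
Acc 6: bank2 row3 -> MISS (open row3); precharges=3
Acc 7: bank2 row2 -> MISS (open row2); precharges=4
Acc 8: bank2 row2 -> HIT
Acc 9: bank2 row4 -> MISS (open row4); precharges=5
Acc 10: bank2 row2 -> MISS (open row2); precharges=6
Acc 11: bank2 row1 -> MISS (open row1); precharges=7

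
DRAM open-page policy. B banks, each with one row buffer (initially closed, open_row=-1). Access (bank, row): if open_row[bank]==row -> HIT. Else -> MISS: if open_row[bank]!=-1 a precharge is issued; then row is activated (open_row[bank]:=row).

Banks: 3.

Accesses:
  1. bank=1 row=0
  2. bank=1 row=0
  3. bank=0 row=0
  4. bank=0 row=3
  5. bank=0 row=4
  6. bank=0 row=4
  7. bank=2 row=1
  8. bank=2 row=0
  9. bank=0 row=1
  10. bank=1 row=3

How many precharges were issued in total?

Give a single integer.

Acc 1: bank1 row0 -> MISS (open row0); precharges=0
Acc 2: bank1 row0 -> HIT
Acc 3: bank0 row0 -> MISS (open row0); precharges=0
Acc 4: bank0 row3 -> MISS (open row3); precharges=1
Acc 5: bank0 row4 -> MISS (open row4); precharges=2
Acc 6: bank0 row4 -> HIT
Acc 7: bank2 row1 -> MISS (open row1); precharges=2
Acc 8: bank2 row0 -> MISS (open row0); precharges=3
Acc 9: bank0 row1 -> MISS (open row1); precharges=4
Acc 10: bank1 row3 -> MISS (open row3); precharges=5

Answer: 5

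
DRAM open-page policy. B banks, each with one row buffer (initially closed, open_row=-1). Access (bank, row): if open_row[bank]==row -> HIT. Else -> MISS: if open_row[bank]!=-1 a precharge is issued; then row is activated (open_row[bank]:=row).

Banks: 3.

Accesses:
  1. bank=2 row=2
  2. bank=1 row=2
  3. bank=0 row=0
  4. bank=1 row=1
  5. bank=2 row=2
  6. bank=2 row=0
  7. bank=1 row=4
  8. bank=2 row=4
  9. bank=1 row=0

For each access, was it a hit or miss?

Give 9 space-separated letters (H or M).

Answer: M M M M H M M M M

Derivation:
Acc 1: bank2 row2 -> MISS (open row2); precharges=0
Acc 2: bank1 row2 -> MISS (open row2); precharges=0
Acc 3: bank0 row0 -> MISS (open row0); precharges=0
Acc 4: bank1 row1 -> MISS (open row1); precharges=1
Acc 5: bank2 row2 -> HIT
Acc 6: bank2 row0 -> MISS (open row0); precharges=2
Acc 7: bank1 row4 -> MISS (open row4); precharges=3
Acc 8: bank2 row4 -> MISS (open row4); precharges=4
Acc 9: bank1 row0 -> MISS (open row0); precharges=5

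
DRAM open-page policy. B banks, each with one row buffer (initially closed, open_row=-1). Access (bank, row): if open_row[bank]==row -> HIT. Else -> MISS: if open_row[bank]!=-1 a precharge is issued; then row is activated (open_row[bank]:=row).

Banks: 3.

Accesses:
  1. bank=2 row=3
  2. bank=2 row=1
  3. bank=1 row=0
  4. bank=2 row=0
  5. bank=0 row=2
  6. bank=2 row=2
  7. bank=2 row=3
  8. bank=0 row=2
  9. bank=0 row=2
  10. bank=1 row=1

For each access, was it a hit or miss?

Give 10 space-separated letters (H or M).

Answer: M M M M M M M H H M

Derivation:
Acc 1: bank2 row3 -> MISS (open row3); precharges=0
Acc 2: bank2 row1 -> MISS (open row1); precharges=1
Acc 3: bank1 row0 -> MISS (open row0); precharges=1
Acc 4: bank2 row0 -> MISS (open row0); precharges=2
Acc 5: bank0 row2 -> MISS (open row2); precharges=2
Acc 6: bank2 row2 -> MISS (open row2); precharges=3
Acc 7: bank2 row3 -> MISS (open row3); precharges=4
Acc 8: bank0 row2 -> HIT
Acc 9: bank0 row2 -> HIT
Acc 10: bank1 row1 -> MISS (open row1); precharges=5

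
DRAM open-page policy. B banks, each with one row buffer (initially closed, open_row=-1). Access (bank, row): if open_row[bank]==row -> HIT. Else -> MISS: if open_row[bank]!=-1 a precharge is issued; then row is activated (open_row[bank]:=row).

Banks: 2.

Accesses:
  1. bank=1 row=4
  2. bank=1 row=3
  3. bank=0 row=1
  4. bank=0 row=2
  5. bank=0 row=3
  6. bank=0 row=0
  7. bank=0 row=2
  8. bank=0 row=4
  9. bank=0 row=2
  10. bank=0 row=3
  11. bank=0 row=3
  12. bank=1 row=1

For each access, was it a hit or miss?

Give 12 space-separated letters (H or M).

Answer: M M M M M M M M M M H M

Derivation:
Acc 1: bank1 row4 -> MISS (open row4); precharges=0
Acc 2: bank1 row3 -> MISS (open row3); precharges=1
Acc 3: bank0 row1 -> MISS (open row1); precharges=1
Acc 4: bank0 row2 -> MISS (open row2); precharges=2
Acc 5: bank0 row3 -> MISS (open row3); precharges=3
Acc 6: bank0 row0 -> MISS (open row0); precharges=4
Acc 7: bank0 row2 -> MISS (open row2); precharges=5
Acc 8: bank0 row4 -> MISS (open row4); precharges=6
Acc 9: bank0 row2 -> MISS (open row2); precharges=7
Acc 10: bank0 row3 -> MISS (open row3); precharges=8
Acc 11: bank0 row3 -> HIT
Acc 12: bank1 row1 -> MISS (open row1); precharges=9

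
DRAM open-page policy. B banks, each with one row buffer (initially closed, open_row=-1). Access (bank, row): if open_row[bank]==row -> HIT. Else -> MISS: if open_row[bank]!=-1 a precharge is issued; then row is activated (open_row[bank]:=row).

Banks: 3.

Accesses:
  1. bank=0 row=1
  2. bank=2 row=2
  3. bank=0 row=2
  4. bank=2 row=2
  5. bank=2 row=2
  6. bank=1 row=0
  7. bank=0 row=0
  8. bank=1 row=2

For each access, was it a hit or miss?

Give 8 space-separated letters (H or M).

Answer: M M M H H M M M

Derivation:
Acc 1: bank0 row1 -> MISS (open row1); precharges=0
Acc 2: bank2 row2 -> MISS (open row2); precharges=0
Acc 3: bank0 row2 -> MISS (open row2); precharges=1
Acc 4: bank2 row2 -> HIT
Acc 5: bank2 row2 -> HIT
Acc 6: bank1 row0 -> MISS (open row0); precharges=1
Acc 7: bank0 row0 -> MISS (open row0); precharges=2
Acc 8: bank1 row2 -> MISS (open row2); precharges=3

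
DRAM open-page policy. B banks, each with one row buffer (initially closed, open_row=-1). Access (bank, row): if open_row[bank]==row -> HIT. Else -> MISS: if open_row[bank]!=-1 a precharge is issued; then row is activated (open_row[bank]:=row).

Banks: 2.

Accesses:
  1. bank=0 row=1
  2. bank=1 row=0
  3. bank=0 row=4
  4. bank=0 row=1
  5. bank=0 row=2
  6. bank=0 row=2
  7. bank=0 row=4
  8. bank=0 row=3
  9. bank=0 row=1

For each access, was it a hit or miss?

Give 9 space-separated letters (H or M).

Answer: M M M M M H M M M

Derivation:
Acc 1: bank0 row1 -> MISS (open row1); precharges=0
Acc 2: bank1 row0 -> MISS (open row0); precharges=0
Acc 3: bank0 row4 -> MISS (open row4); precharges=1
Acc 4: bank0 row1 -> MISS (open row1); precharges=2
Acc 5: bank0 row2 -> MISS (open row2); precharges=3
Acc 6: bank0 row2 -> HIT
Acc 7: bank0 row4 -> MISS (open row4); precharges=4
Acc 8: bank0 row3 -> MISS (open row3); precharges=5
Acc 9: bank0 row1 -> MISS (open row1); precharges=6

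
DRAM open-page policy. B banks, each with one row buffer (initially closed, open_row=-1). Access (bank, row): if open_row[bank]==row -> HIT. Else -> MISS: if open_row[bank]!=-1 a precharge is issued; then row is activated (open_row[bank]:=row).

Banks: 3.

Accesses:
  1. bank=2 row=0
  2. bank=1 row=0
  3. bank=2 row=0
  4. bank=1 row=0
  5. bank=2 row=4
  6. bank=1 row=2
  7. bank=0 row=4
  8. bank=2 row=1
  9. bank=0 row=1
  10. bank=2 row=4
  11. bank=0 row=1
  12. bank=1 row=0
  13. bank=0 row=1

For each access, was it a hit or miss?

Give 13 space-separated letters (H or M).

Acc 1: bank2 row0 -> MISS (open row0); precharges=0
Acc 2: bank1 row0 -> MISS (open row0); precharges=0
Acc 3: bank2 row0 -> HIT
Acc 4: bank1 row0 -> HIT
Acc 5: bank2 row4 -> MISS (open row4); precharges=1
Acc 6: bank1 row2 -> MISS (open row2); precharges=2
Acc 7: bank0 row4 -> MISS (open row4); precharges=2
Acc 8: bank2 row1 -> MISS (open row1); precharges=3
Acc 9: bank0 row1 -> MISS (open row1); precharges=4
Acc 10: bank2 row4 -> MISS (open row4); precharges=5
Acc 11: bank0 row1 -> HIT
Acc 12: bank1 row0 -> MISS (open row0); precharges=6
Acc 13: bank0 row1 -> HIT

Answer: M M H H M M M M M M H M H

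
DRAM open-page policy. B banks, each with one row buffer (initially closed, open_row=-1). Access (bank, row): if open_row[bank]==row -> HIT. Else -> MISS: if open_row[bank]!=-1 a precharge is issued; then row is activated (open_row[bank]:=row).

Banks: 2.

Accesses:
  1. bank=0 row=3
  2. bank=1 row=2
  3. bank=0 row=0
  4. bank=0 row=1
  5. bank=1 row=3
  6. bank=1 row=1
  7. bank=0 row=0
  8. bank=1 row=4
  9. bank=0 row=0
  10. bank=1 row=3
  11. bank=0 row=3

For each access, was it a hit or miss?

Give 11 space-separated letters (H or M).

Answer: M M M M M M M M H M M

Derivation:
Acc 1: bank0 row3 -> MISS (open row3); precharges=0
Acc 2: bank1 row2 -> MISS (open row2); precharges=0
Acc 3: bank0 row0 -> MISS (open row0); precharges=1
Acc 4: bank0 row1 -> MISS (open row1); precharges=2
Acc 5: bank1 row3 -> MISS (open row3); precharges=3
Acc 6: bank1 row1 -> MISS (open row1); precharges=4
Acc 7: bank0 row0 -> MISS (open row0); precharges=5
Acc 8: bank1 row4 -> MISS (open row4); precharges=6
Acc 9: bank0 row0 -> HIT
Acc 10: bank1 row3 -> MISS (open row3); precharges=7
Acc 11: bank0 row3 -> MISS (open row3); precharges=8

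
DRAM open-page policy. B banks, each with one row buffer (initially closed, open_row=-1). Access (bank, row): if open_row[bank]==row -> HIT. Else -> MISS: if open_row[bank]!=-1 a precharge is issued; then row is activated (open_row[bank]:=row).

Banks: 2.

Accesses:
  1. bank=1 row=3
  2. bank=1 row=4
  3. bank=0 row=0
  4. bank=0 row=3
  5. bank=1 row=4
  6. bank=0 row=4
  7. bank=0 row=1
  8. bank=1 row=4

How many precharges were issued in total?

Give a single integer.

Acc 1: bank1 row3 -> MISS (open row3); precharges=0
Acc 2: bank1 row4 -> MISS (open row4); precharges=1
Acc 3: bank0 row0 -> MISS (open row0); precharges=1
Acc 4: bank0 row3 -> MISS (open row3); precharges=2
Acc 5: bank1 row4 -> HIT
Acc 6: bank0 row4 -> MISS (open row4); precharges=3
Acc 7: bank0 row1 -> MISS (open row1); precharges=4
Acc 8: bank1 row4 -> HIT

Answer: 4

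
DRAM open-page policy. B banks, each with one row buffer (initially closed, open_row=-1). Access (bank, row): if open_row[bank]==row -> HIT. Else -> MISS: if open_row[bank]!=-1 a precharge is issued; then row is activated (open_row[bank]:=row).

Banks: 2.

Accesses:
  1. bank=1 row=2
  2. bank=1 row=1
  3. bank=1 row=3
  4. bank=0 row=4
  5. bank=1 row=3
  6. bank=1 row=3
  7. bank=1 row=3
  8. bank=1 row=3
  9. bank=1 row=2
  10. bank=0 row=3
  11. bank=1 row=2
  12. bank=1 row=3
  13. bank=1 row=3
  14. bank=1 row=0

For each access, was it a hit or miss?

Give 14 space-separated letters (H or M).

Acc 1: bank1 row2 -> MISS (open row2); precharges=0
Acc 2: bank1 row1 -> MISS (open row1); precharges=1
Acc 3: bank1 row3 -> MISS (open row3); precharges=2
Acc 4: bank0 row4 -> MISS (open row4); precharges=2
Acc 5: bank1 row3 -> HIT
Acc 6: bank1 row3 -> HIT
Acc 7: bank1 row3 -> HIT
Acc 8: bank1 row3 -> HIT
Acc 9: bank1 row2 -> MISS (open row2); precharges=3
Acc 10: bank0 row3 -> MISS (open row3); precharges=4
Acc 11: bank1 row2 -> HIT
Acc 12: bank1 row3 -> MISS (open row3); precharges=5
Acc 13: bank1 row3 -> HIT
Acc 14: bank1 row0 -> MISS (open row0); precharges=6

Answer: M M M M H H H H M M H M H M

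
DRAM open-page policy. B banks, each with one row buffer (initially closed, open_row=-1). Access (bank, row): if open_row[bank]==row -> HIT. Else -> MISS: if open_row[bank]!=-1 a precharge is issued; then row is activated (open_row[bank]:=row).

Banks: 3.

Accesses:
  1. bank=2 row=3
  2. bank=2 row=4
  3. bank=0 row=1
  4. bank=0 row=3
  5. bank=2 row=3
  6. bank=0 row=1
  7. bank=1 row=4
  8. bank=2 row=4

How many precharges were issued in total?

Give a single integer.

Answer: 5

Derivation:
Acc 1: bank2 row3 -> MISS (open row3); precharges=0
Acc 2: bank2 row4 -> MISS (open row4); precharges=1
Acc 3: bank0 row1 -> MISS (open row1); precharges=1
Acc 4: bank0 row3 -> MISS (open row3); precharges=2
Acc 5: bank2 row3 -> MISS (open row3); precharges=3
Acc 6: bank0 row1 -> MISS (open row1); precharges=4
Acc 7: bank1 row4 -> MISS (open row4); precharges=4
Acc 8: bank2 row4 -> MISS (open row4); precharges=5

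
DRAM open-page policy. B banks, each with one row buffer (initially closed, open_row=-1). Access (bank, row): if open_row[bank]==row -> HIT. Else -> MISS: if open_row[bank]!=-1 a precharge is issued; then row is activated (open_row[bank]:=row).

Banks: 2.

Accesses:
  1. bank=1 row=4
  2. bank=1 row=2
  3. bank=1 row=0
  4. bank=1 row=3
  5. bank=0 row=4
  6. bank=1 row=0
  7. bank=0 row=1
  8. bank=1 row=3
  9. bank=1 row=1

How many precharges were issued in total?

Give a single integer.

Answer: 7

Derivation:
Acc 1: bank1 row4 -> MISS (open row4); precharges=0
Acc 2: bank1 row2 -> MISS (open row2); precharges=1
Acc 3: bank1 row0 -> MISS (open row0); precharges=2
Acc 4: bank1 row3 -> MISS (open row3); precharges=3
Acc 5: bank0 row4 -> MISS (open row4); precharges=3
Acc 6: bank1 row0 -> MISS (open row0); precharges=4
Acc 7: bank0 row1 -> MISS (open row1); precharges=5
Acc 8: bank1 row3 -> MISS (open row3); precharges=6
Acc 9: bank1 row1 -> MISS (open row1); precharges=7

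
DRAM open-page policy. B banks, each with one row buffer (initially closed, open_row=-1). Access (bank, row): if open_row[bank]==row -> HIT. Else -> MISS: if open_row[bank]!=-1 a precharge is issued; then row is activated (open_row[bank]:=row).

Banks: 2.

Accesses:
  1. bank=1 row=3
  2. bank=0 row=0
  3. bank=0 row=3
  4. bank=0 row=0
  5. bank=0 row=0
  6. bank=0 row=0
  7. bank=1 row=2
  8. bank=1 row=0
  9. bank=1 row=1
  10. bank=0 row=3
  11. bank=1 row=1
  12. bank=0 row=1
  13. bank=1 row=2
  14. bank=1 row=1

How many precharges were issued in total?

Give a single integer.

Answer: 9

Derivation:
Acc 1: bank1 row3 -> MISS (open row3); precharges=0
Acc 2: bank0 row0 -> MISS (open row0); precharges=0
Acc 3: bank0 row3 -> MISS (open row3); precharges=1
Acc 4: bank0 row0 -> MISS (open row0); precharges=2
Acc 5: bank0 row0 -> HIT
Acc 6: bank0 row0 -> HIT
Acc 7: bank1 row2 -> MISS (open row2); precharges=3
Acc 8: bank1 row0 -> MISS (open row0); precharges=4
Acc 9: bank1 row1 -> MISS (open row1); precharges=5
Acc 10: bank0 row3 -> MISS (open row3); precharges=6
Acc 11: bank1 row1 -> HIT
Acc 12: bank0 row1 -> MISS (open row1); precharges=7
Acc 13: bank1 row2 -> MISS (open row2); precharges=8
Acc 14: bank1 row1 -> MISS (open row1); precharges=9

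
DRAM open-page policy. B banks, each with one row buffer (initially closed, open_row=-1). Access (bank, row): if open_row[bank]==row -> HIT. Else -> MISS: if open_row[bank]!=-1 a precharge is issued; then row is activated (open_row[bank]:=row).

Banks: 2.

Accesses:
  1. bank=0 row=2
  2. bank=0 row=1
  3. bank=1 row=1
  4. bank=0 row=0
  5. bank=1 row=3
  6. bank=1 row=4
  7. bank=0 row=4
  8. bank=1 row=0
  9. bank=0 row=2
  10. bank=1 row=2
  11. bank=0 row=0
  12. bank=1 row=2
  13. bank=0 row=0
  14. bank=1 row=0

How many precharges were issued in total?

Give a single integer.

Acc 1: bank0 row2 -> MISS (open row2); precharges=0
Acc 2: bank0 row1 -> MISS (open row1); precharges=1
Acc 3: bank1 row1 -> MISS (open row1); precharges=1
Acc 4: bank0 row0 -> MISS (open row0); precharges=2
Acc 5: bank1 row3 -> MISS (open row3); precharges=3
Acc 6: bank1 row4 -> MISS (open row4); precharges=4
Acc 7: bank0 row4 -> MISS (open row4); precharges=5
Acc 8: bank1 row0 -> MISS (open row0); precharges=6
Acc 9: bank0 row2 -> MISS (open row2); precharges=7
Acc 10: bank1 row2 -> MISS (open row2); precharges=8
Acc 11: bank0 row0 -> MISS (open row0); precharges=9
Acc 12: bank1 row2 -> HIT
Acc 13: bank0 row0 -> HIT
Acc 14: bank1 row0 -> MISS (open row0); precharges=10

Answer: 10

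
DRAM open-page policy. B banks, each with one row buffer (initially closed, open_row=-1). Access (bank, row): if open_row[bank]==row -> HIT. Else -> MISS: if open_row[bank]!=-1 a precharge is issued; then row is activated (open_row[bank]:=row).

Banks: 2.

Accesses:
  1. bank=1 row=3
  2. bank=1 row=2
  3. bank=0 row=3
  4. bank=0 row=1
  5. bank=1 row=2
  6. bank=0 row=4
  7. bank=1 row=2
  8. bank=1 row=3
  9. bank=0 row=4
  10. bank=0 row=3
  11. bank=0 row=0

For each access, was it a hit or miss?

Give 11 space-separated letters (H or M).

Answer: M M M M H M H M H M M

Derivation:
Acc 1: bank1 row3 -> MISS (open row3); precharges=0
Acc 2: bank1 row2 -> MISS (open row2); precharges=1
Acc 3: bank0 row3 -> MISS (open row3); precharges=1
Acc 4: bank0 row1 -> MISS (open row1); precharges=2
Acc 5: bank1 row2 -> HIT
Acc 6: bank0 row4 -> MISS (open row4); precharges=3
Acc 7: bank1 row2 -> HIT
Acc 8: bank1 row3 -> MISS (open row3); precharges=4
Acc 9: bank0 row4 -> HIT
Acc 10: bank0 row3 -> MISS (open row3); precharges=5
Acc 11: bank0 row0 -> MISS (open row0); precharges=6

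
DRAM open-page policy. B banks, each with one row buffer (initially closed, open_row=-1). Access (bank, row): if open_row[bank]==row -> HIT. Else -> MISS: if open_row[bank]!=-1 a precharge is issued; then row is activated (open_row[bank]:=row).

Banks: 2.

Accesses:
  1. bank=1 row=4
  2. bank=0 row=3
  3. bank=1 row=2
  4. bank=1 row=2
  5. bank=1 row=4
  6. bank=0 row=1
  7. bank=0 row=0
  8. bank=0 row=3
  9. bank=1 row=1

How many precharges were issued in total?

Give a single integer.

Answer: 6

Derivation:
Acc 1: bank1 row4 -> MISS (open row4); precharges=0
Acc 2: bank0 row3 -> MISS (open row3); precharges=0
Acc 3: bank1 row2 -> MISS (open row2); precharges=1
Acc 4: bank1 row2 -> HIT
Acc 5: bank1 row4 -> MISS (open row4); precharges=2
Acc 6: bank0 row1 -> MISS (open row1); precharges=3
Acc 7: bank0 row0 -> MISS (open row0); precharges=4
Acc 8: bank0 row3 -> MISS (open row3); precharges=5
Acc 9: bank1 row1 -> MISS (open row1); precharges=6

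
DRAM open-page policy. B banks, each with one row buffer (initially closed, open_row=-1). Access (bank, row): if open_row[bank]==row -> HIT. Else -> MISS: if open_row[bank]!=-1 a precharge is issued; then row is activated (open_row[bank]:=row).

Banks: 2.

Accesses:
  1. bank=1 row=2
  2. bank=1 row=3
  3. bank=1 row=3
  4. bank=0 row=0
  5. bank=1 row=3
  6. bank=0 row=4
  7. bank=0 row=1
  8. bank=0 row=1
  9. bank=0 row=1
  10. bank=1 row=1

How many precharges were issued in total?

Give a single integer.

Acc 1: bank1 row2 -> MISS (open row2); precharges=0
Acc 2: bank1 row3 -> MISS (open row3); precharges=1
Acc 3: bank1 row3 -> HIT
Acc 4: bank0 row0 -> MISS (open row0); precharges=1
Acc 5: bank1 row3 -> HIT
Acc 6: bank0 row4 -> MISS (open row4); precharges=2
Acc 7: bank0 row1 -> MISS (open row1); precharges=3
Acc 8: bank0 row1 -> HIT
Acc 9: bank0 row1 -> HIT
Acc 10: bank1 row1 -> MISS (open row1); precharges=4

Answer: 4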